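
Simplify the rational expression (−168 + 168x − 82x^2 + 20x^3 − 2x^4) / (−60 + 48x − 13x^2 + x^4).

(−28 + 14x − 2x^2)/(−10 + 3x + x^2)

Euclidean algorithm in ℚ[x]:
  −2x^4 + 20x^3 − 82x^2 + 168x − 168 = (−2)(x^4 − 13x^2 + 48x − 60) + (20x^3 − 108x^2 + 264x − 288)
  x^4 − 13x^2 + 48x − 60 = ((1/20)x + 27/100)(20x^3 − 108x^2 + 264x − 288) + ((74/25)x^2 − (222/25)x + 444/25)
  20x^3 − 108x^2 + 264x − 288 = ((250/37)x − 600/37)((74/25)x^2 − (222/25)x + 444/25) + (0)
Last nonzero remainder: (74/25)x^2 − (222/25)x + 444/25. Dividing through by 74/25 gives the monic gcd x^2 − 3x + 6.
Cancel x^2 − 3x + 6 from numerator and denominator to get the reduced form.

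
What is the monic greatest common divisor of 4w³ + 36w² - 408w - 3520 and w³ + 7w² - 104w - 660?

By polynomial division,
  4w³ + 36w² - 408w - 3520 = (4)(w³ + 7w² - 104w - 660) + (8w² + 8w - 880)
  w³ + 7w² - 104w - 660 = ((1/8)w + 3/4)(8w² + 8w - 880) + (0)
Last nonzero remainder: 8w² + 8w - 880. Dividing through by 8 gives the monic gcd w² + w - 110.

w² + w - 110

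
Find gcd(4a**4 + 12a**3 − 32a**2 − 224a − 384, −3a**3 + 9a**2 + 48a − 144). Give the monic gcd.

By polynomial division,
  4a**4 + 12a**3 − 32a**2 − 224a − 384 = (−(4/3)a − 8)(−3a**3 + 9a**2 + 48a − 144) + (104a**2 − 32a − 1536)
  −3a**3 + 9a**2 + 48a − 144 = (−(3/104)a + 105/1352)(104a**2 − 32a − 1536) + ((1044/169)a − 4176/169)
  104a**2 − 32a − 1536 = ((4394/261)a + 5408/87)((1044/169)a − 4176/169) + (0)
Last nonzero remainder: (1044/169)a − 4176/169. Dividing through by 1044/169 gives the monic gcd a − 4.

a − 4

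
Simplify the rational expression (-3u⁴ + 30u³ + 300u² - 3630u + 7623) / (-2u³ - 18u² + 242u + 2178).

Repeated division with remainder:
  -3u⁴ + 30u³ + 300u² - 3630u + 7623 = ((3/2)u - 57/2)(-2u³ - 18u² + 242u + 2178) + (-576u² + 69696)
  -2u³ - 18u² + 242u + 2178 = ((1/288)u + 1/32)(-576u² + 69696) + (0)
Last nonzero remainder: -576u² + 69696. Dividing through by -576 gives the monic gcd u² - 121.
Cancel u² - 121 from numerator and denominator to get the reduced form.

(3u² - 30u + 63)/(2u + 18)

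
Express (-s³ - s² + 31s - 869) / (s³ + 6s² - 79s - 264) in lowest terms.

Euclidean algorithm in ℚ[s]:
  -s³ - s² + 31s - 869 = (-1)(s³ + 6s² - 79s - 264) + (5s² - 48s - 1133)
  s³ + 6s² - 79s - 264 = ((1/5)s + 78/25)(5s² - 48s - 1133) + ((7434/25)s + 81774/25)
  5s² - 48s - 1133 = ((125/7434)s - 2575/7434)((7434/25)s + 81774/25) + (0)
Last nonzero remainder: (7434/25)s + 81774/25. Dividing through by 7434/25 gives the monic gcd s + 11.
Cancel s + 11 from numerator and denominator to get the reduced form.

(-s² + 10s - 79)/(s² - 5s - 24)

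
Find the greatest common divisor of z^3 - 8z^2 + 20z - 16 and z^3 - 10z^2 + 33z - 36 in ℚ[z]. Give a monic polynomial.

z - 4

Repeated division with remainder:
  z^3 - 8z^2 + 20z - 16 = (z^3 - 10z^2 + 33z - 36) + (2z^2 - 13z + 20)
  z^3 - 10z^2 + 33z - 36 = ((1/2)z - 7/4)(2z^2 - 13z + 20) + ((1/4)z - 1)
  2z^2 - 13z + 20 = (8z - 20)((1/4)z - 1) + (0)
Last nonzero remainder: (1/4)z - 1. Dividing through by 1/4 gives the monic gcd z - 4.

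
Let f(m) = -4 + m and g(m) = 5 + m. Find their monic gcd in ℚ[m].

Apply the Euclidean algorithm:
  m - 4 = (m + 5) + (-9)
  m + 5 = (-(1/9)m - 5/9)(-9) + (0)
The last nonzero remainder is the constant -9, so the polynomials are coprime and gcd = 1.

1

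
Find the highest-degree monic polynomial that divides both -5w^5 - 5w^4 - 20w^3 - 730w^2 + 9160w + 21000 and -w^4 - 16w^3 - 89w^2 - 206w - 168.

Apply the Euclidean algorithm:
  -5w^5 - 5w^4 - 20w^3 - 730w^2 + 9160w + 21000 = (5w - 75)(-w^4 - 16w^3 - 89w^2 - 206w - 168) + (-775w^3 - 6375w^2 - 5450w + 8400)
  -w^4 - 16w^3 - 89w^2 - 206w - 168 = ((1/775)w + 241/24025)(-775w^3 - 6375w^2 - 5450w + 8400) + (-(17316/961)w^2 - (155844/961)w - 242424/961)
  -775w^3 - 6375w^2 - 5450w + 8400 = ((744775/17316)w - 48050/1443)(-(17316/961)w^2 - (155844/961)w - 242424/961) + (0)
Last nonzero remainder: -(17316/961)w^2 - (155844/961)w - 242424/961. Dividing through by -17316/961 gives the monic gcd w^2 + 9w + 14.

w^2 + 9w + 14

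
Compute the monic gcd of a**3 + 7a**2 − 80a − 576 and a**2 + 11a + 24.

Apply the Euclidean algorithm:
  a**3 + 7a**2 − 80a − 576 = (a − 4)(a**2 + 11a + 24) + (−60a − 480)
  a**2 + 11a + 24 = (−(1/60)a − 1/20)(−60a − 480) + (0)
Last nonzero remainder: −60a − 480. Dividing through by −60 gives the monic gcd a + 8.

a + 8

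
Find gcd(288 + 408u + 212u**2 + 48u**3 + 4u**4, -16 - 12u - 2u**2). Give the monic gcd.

8 + 6u + u**2

Apply the Euclidean algorithm:
  4u**4 + 48u**3 + 212u**2 + 408u + 288 = (-2u**2 - 12u - 18)(-2u**2 - 12u - 16) + (0)
Last nonzero remainder: -2u**2 - 12u - 16. Dividing through by -2 gives the monic gcd u**2 + 6u + 8.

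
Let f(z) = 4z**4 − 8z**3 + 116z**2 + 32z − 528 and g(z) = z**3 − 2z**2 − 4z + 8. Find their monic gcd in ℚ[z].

Repeated division with remainder:
  4z**4 − 8z**3 + 116z**2 + 32z − 528 = (4z)(z**3 − 2z**2 − 4z + 8) + (132z**2 − 528)
  z**3 − 2z**2 − 4z + 8 = ((1/132)z − 1/66)(132z**2 − 528) + (0)
Last nonzero remainder: 132z**2 − 528. Dividing through by 132 gives the monic gcd z**2 − 4.

z**2 − 4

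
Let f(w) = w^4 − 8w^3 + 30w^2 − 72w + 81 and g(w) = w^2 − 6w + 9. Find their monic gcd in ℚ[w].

Repeated division with remainder:
  w^4 − 8w^3 + 30w^2 − 72w + 81 = (w^2 − 2w + 9)(w^2 − 6w + 9) + (0)
The last nonzero remainder w^2 − 6w + 9 is already monic.

w^2 − 6w + 9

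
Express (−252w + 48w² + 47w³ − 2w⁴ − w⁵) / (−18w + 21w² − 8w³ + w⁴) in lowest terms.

(126 + 39w − 4w² − w³)/(9 − 6w + w²)

Euclidean algorithm in ℚ[w]:
  −w⁵ − 2w⁴ + 47w³ + 48w² − 252w = (−w − 10)(w⁴ − 8w³ + 21w² − 18w) + (−12w³ + 240w² − 432w)
  w⁴ − 8w³ + 21w² − 18w = (−(1/12)w − 1)(−12w³ + 240w² − 432w) + (225w² − 450w)
  −12w³ + 240w² − 432w = (−(4/75)w + 24/25)(225w² − 450w) + (0)
Last nonzero remainder: 225w² − 450w. Dividing through by 225 gives the monic gcd w² − 2w.
Cancel w² − 2w from numerator and denominator to get the reduced form.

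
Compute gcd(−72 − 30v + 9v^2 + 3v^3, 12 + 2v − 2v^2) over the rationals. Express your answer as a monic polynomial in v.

−6 − v + v^2

Euclidean algorithm in ℚ[v]:
  3v^3 + 9v^2 − 30v − 72 = (−(3/2)v − 6)(−2v^2 + 2v + 12) + (0)
Last nonzero remainder: −2v^2 + 2v + 12. Dividing through by −2 gives the monic gcd v^2 − v − 6.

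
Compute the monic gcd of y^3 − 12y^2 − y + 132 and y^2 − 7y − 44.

Apply the Euclidean algorithm:
  y^3 − 12y^2 − y + 132 = (y − 5)(y^2 − 7y − 44) + (8y − 88)
  y^2 − 7y − 44 = ((1/8)y + 1/2)(8y − 88) + (0)
Last nonzero remainder: 8y − 88. Dividing through by 8 gives the monic gcd y − 11.

y − 11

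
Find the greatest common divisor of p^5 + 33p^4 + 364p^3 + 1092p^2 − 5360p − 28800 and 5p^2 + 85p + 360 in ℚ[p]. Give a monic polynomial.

Apply the Euclidean algorithm:
  p^5 + 33p^4 + 364p^3 + 1092p^2 − 5360p − 28800 = ((1/5)p^3 + (16/5)p^2 + 4p − 80)(5p^2 + 85p + 360) + (0)
Last nonzero remainder: 5p^2 + 85p + 360. Dividing through by 5 gives the monic gcd p^2 + 17p + 72.

p^2 + 17p + 72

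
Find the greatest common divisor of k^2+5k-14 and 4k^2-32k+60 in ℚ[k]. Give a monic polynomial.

1

By polynomial division,
  k^2+5k-14 = (1/4)(4k^2-32k+60) + (13k-29)
  4k^2-32k+60 = ((4/13)k-300/169)(13k-29) + (1440/169)
  13k-29 = ((2197/1440)k-4901/1440)(1440/169) + (0)
The last nonzero remainder is the constant 1440/169, so the polynomials are coprime and gcd = 1.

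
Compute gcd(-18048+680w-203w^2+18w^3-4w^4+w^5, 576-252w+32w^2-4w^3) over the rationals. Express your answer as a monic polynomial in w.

48-5w+w^2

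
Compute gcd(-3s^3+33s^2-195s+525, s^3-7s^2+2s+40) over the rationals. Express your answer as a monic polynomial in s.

Apply the Euclidean algorithm:
  -3s^3+33s^2-195s+525 = (-3)(s^3-7s^2+2s+40) + (12s^2-189s+645)
  s^3-7s^2+2s+40 = ((1/12)s+35/48)(12s^2-189s+645) + ((1377/16)s-6885/16)
  12s^2-189s+645 = ((64/459)s-688/459)((1377/16)s-6885/16) + (0)
Last nonzero remainder: (1377/16)s-6885/16. Dividing through by 1377/16 gives the monic gcd s-5.

s-5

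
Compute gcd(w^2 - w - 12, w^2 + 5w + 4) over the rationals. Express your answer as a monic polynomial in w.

1

Euclidean algorithm in ℚ[w]:
  w^2 - w - 12 = (w^2 + 5w + 4) + (-6w - 16)
  w^2 + 5w + 4 = (-(1/6)w - 7/18)(-6w - 16) + (-20/9)
  -6w - 16 = ((27/10)w + 36/5)(-20/9) + (0)
The last nonzero remainder is the constant -20/9, so the polynomials are coprime and gcd = 1.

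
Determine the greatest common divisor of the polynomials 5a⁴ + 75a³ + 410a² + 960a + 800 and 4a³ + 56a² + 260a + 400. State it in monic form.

a² + 9a + 20

Euclidean algorithm in ℚ[a]:
  5a⁴ + 75a³ + 410a² + 960a + 800 = ((5/4)a + 5/4)(4a³ + 56a² + 260a + 400) + (15a² + 135a + 300)
  4a³ + 56a² + 260a + 400 = ((4/15)a + 4/3)(15a² + 135a + 300) + (0)
Last nonzero remainder: 15a² + 135a + 300. Dividing through by 15 gives the monic gcd a² + 9a + 20.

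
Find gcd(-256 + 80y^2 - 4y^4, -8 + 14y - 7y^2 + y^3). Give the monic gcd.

8 - 6y + y^2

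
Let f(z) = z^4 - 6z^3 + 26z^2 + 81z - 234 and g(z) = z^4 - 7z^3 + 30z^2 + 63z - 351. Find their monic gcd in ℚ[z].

z^3 - 4z^2 + 18z + 117

Apply the Euclidean algorithm:
  z^4 - 6z^3 + 26z^2 + 81z - 234 = (z^4 - 7z^3 + 30z^2 + 63z - 351) + (z^3 - 4z^2 + 18z + 117)
  z^4 - 7z^3 + 30z^2 + 63z - 351 = (z - 3)(z^3 - 4z^2 + 18z + 117) + (0)
The last nonzero remainder z^3 - 4z^2 + 18z + 117 is already monic.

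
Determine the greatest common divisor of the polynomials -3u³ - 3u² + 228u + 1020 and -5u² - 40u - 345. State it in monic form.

By polynomial division,
  -3u³ - 3u² + 228u + 1020 = ((3/5)u - 21/5)(-5u² - 40u - 345) + (267u - 429)
  -5u² - 40u - 345 = (-(5/267)u - 1425/7921)(267u - 429) + (-3344070/7921)
  267u - 429 = (-(704969/1114690)u + 1132703/1114690)(-3344070/7921) + (0)
The last nonzero remainder is the constant -3344070/7921, so the polynomials are coprime and gcd = 1.

1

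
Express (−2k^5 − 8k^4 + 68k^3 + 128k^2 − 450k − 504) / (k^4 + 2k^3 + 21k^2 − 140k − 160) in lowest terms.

(−2k^3 − 14k^2 + 18k + 126)/(k^2 + 5k + 40)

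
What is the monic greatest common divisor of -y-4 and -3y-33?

Repeated division with remainder:
  -y-4 = (1/3)(-3y-33) + (7)
  -3y-33 = (-(3/7)y-33/7)(7) + (0)
The last nonzero remainder is the constant 7, so the polynomials are coprime and gcd = 1.

1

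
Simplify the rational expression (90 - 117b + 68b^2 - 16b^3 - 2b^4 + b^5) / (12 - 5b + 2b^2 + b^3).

(30 - 19b + b^3)/(4 + b)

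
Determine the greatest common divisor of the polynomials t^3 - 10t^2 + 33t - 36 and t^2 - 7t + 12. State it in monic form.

Apply the Euclidean algorithm:
  t^3 - 10t^2 + 33t - 36 = (t - 3)(t^2 - 7t + 12) + (0)
The last nonzero remainder t^2 - 7t + 12 is already monic.

t^2 - 7t + 12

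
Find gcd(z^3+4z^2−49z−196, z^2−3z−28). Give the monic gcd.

Euclidean algorithm in ℚ[z]:
  z^3+4z^2−49z−196 = (z+7)(z^2−3z−28) + (0)
The last nonzero remainder z^2−3z−28 is already monic.

z^2−3z−28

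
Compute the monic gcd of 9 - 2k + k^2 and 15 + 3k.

1

By polynomial division,
  k^2 - 2k + 9 = ((1/3)k - 7/3)(3k + 15) + (44)
  3k + 15 = ((3/44)k + 15/44)(44) + (0)
The last nonzero remainder is the constant 44, so the polynomials are coprime and gcd = 1.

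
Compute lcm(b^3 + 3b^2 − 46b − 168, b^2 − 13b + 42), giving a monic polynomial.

b^4 − 3b^3 − 64b^2 + 108b + 1008

By polynomial division,
  b^3 + 3b^2 − 46b − 168 = (b + 16)(b^2 − 13b + 42) + (120b − 840)
  b^2 − 13b + 42 = ((1/120)b − 1/20)(120b − 840) + (0)
Last nonzero remainder: 120b − 840. Dividing through by 120 gives the monic gcd b − 7.
Then lcm(f, g) = f·g / gcd(f, g); expanding and making the result monic gives the answer.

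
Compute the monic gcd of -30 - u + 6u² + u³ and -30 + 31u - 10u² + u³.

By polynomial division,
  u³ + 6u² - u - 30 = (u³ - 10u² + 31u - 30) + (16u² - 32u)
  u³ - 10u² + 31u - 30 = ((1/16)u - 1/2)(16u² - 32u) + (15u - 30)
  16u² - 32u = ((16/15)u)(15u - 30) + (0)
Last nonzero remainder: 15u - 30. Dividing through by 15 gives the monic gcd u - 2.

-2 + u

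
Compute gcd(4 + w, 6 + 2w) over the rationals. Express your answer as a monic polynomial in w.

Apply the Euclidean algorithm:
  w + 4 = (1/2)(2w + 6) + (1)
  2w + 6 = (2w + 6)(1) + (0)
The last nonzero remainder is the constant 1, so the polynomials are coprime and gcd = 1.

1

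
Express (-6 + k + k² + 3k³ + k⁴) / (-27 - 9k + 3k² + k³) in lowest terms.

(-2 + k + k³)/(-9 + k²)

Apply the Euclidean algorithm:
  k⁴ + 3k³ + k² + k - 6 = (k)(k³ + 3k² - 9k - 27) + (10k² + 28k - 6)
  k³ + 3k² - 9k - 27 = ((1/10)k + 1/50)(10k² + 28k - 6) + (-(224/25)k - 672/25)
  10k² + 28k - 6 = (-(125/112)k + 25/112)(-(224/25)k - 672/25) + (0)
Last nonzero remainder: -(224/25)k - 672/25. Dividing through by -224/25 gives the monic gcd k + 3.
Cancel k + 3 from numerator and denominator to get the reduced form.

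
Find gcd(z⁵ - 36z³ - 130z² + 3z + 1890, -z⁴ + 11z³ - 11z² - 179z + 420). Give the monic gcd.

z² - 10z + 21

By polynomial division,
  z⁵ - 36z³ - 130z² + 3z + 1890 = (-z - 11)(-z⁴ + 11z³ - 11z² - 179z + 420) + (74z³ - 430z² - 1546z + 6510)
  -z⁴ + 11z³ - 11z² - 179z + 420 = (-(1/74)z + 96/1369)(74z³ - 430z² - 1546z + 6510) + (-(2380/1369)z² + (23800/1369)z - 49980/1369)
  74z³ - 430z² - 1546z + 6510 = (-(50653/1190)z - 42439/238)(-(2380/1369)z² + (23800/1369)z - 49980/1369) + (0)
Last nonzero remainder: -(2380/1369)z² + (23800/1369)z - 49980/1369. Dividing through by -2380/1369 gives the monic gcd z² - 10z + 21.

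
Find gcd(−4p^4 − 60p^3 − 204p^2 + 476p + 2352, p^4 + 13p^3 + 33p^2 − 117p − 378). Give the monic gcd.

Euclidean algorithm in ℚ[p]:
  −4p^4 − 60p^3 − 204p^2 + 476p + 2352 = (−4)(p^4 + 13p^3 + 33p^2 − 117p − 378) + (−8p^3 − 72p^2 + 8p + 840)
  p^4 + 13p^3 + 33p^2 − 117p − 378 = (−(1/8)p − 1/2)(−8p^3 − 72p^2 + 8p + 840) + (−2p^2 − 8p + 42)
  −8p^3 − 72p^2 + 8p + 840 = (4p + 20)(−2p^2 − 8p + 42) + (0)
Last nonzero remainder: −2p^2 − 8p + 42. Dividing through by −2 gives the monic gcd p^2 + 4p − 21.

p^2 + 4p − 21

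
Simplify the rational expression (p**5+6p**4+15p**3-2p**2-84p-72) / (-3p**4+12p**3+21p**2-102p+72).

(-p**3-5p**2-16p-12)/(3p**2-15p+12)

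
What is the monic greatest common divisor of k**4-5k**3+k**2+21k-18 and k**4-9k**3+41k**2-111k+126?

k**2-6k+9

By polynomial division,
  k**4-5k**3+k**2+21k-18 = (k**4-9k**3+41k**2-111k+126) + (4k**3-40k**2+132k-144)
  k**4-9k**3+41k**2-111k+126 = ((1/4)k+1/4)(4k**3-40k**2+132k-144) + (18k**2-108k+162)
  4k**3-40k**2+132k-144 = ((2/9)k-8/9)(18k**2-108k+162) + (0)
Last nonzero remainder: 18k**2-108k+162. Dividing through by 18 gives the monic gcd k**2-6k+9.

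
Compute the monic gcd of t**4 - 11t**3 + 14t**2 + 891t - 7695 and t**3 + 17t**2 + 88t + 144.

Apply the Euclidean algorithm:
  t**4 - 11t**3 + 14t**2 + 891t - 7695 = (t - 28)(t**3 + 17t**2 + 88t + 144) + (402t**2 + 3211t - 3663)
  t**3 + 17t**2 + 88t + 144 = ((1/402)t + 3623/161604)(402t**2 + 3211t - 3663) + ((4060225/161604)t + 4060225/17956)
  402t**2 + 3211t - 3663 = ((64964808/4060225)t - 65772828/4060225)((4060225/161604)t + 4060225/17956) + (0)
Last nonzero remainder: (4060225/161604)t + 4060225/17956. Dividing through by 4060225/161604 gives the monic gcd t + 9.

t + 9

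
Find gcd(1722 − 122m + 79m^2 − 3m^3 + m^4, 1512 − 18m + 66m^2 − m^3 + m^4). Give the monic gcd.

By polynomial division,
  m^4 − 3m^3 + 79m^2 − 122m + 1722 = (m^4 − m^3 + 66m^2 − 18m + 1512) + (−2m^3 + 13m^2 − 104m + 210)
  m^4 − m^3 + 66m^2 − 18m + 1512 = (−(1/2)m − 11/4)(−2m^3 + 13m^2 − 104m + 210) + ((199/4)m^2 − 199m + 4179/2)
  −2m^3 + 13m^2 − 104m + 210 = (−(8/199)m + 20/199)((199/4)m^2 − 199m + 4179/2) + (0)
Last nonzero remainder: (199/4)m^2 − 199m + 4179/2. Dividing through by 199/4 gives the monic gcd m^2 − 4m + 42.

42 − 4m + m^2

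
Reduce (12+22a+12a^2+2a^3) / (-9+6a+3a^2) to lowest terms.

(4+6a+2a^2)/(-3+3a)

Euclidean algorithm in ℚ[a]:
  2a^3+12a^2+22a+12 = ((2/3)a+8/3)(3a^2+6a-9) + (12a+36)
  3a^2+6a-9 = ((1/4)a-1/4)(12a+36) + (0)
Last nonzero remainder: 12a+36. Dividing through by 12 gives the monic gcd a+3.
Cancel a+3 from numerator and denominator to get the reduced form.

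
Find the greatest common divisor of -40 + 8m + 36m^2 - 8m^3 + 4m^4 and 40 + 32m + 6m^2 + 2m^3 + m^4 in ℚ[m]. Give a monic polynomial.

10 - 2m + m^2

Apply the Euclidean algorithm:
  4m^4 - 8m^3 + 36m^2 + 8m - 40 = (4)(m^4 + 2m^3 + 6m^2 + 32m + 40) + (-16m^3 + 12m^2 - 120m - 200)
  m^4 + 2m^3 + 6m^2 + 32m + 40 = (-(1/16)m - 11/64)(-16m^3 + 12m^2 - 120m - 200) + ((9/16)m^2 - (9/8)m + 45/8)
  -16m^3 + 12m^2 - 120m - 200 = (-(256/9)m - 320/9)((9/16)m^2 - (9/8)m + 45/8) + (0)
Last nonzero remainder: (9/16)m^2 - (9/8)m + 45/8. Dividing through by 9/16 gives the monic gcd m^2 - 2m + 10.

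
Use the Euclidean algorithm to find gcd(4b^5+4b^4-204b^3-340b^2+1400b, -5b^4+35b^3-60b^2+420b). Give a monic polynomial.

Repeated division with remainder:
  4b^5+4b^4-204b^3-340b^2+1400b = (-(4/5)b-32/5)(-5b^4+35b^3-60b^2+420b) + (-28b^3-388b^2+4088b)
  -5b^4+35b^3-60b^2+420b = ((5/28)b-365/98)(-28b^3-388b^2+4088b) + (-(109520/49)b^2+(109520/7)b)
  -28b^3-388b^2+4088b = ((343/27380)b+3577/13690)(-(109520/49)b^2+(109520/7)b) + (0)
Last nonzero remainder: -(109520/49)b^2+(109520/7)b. Dividing through by -109520/49 gives the monic gcd b^2-7b.

b^2-7b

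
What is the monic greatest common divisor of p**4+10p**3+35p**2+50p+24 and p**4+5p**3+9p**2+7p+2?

p**2+3p+2

Euclidean algorithm in ℚ[p]:
  p**4+10p**3+35p**2+50p+24 = (p**4+5p**3+9p**2+7p+2) + (5p**3+26p**2+43p+22)
  p**4+5p**3+9p**2+7p+2 = ((1/5)p-1/25)(5p**3+26p**2+43p+22) + ((36/25)p**2+(108/25)p+72/25)
  5p**3+26p**2+43p+22 = ((125/36)p+275/36)((36/25)p**2+(108/25)p+72/25) + (0)
Last nonzero remainder: (36/25)p**2+(108/25)p+72/25. Dividing through by 36/25 gives the monic gcd p**2+3p+2.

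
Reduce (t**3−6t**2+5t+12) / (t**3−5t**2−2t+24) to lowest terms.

(t+1)/(t+2)

Apply the Euclidean algorithm:
  t**3−6t**2+5t+12 = (t**3−5t**2−2t+24) + (−t**2+7t−12)
  t**3−5t**2−2t+24 = (−t−2)(−t**2+7t−12) + (0)
Last nonzero remainder: −t**2+7t−12. Dividing through by −1 gives the monic gcd t**2−7t+12.
Cancel t**2−7t+12 from numerator and denominator to get the reduced form.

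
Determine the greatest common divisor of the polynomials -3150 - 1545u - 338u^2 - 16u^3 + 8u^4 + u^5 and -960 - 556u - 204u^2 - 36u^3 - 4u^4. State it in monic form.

15 + 4u + u^2

Euclidean algorithm in ℚ[u]:
  u^5 + 8u^4 - 16u^3 - 338u^2 - 1545u - 3150 = (-(1/4)u + 1/4)(-4u^4 - 36u^3 - 204u^2 - 556u - 960) + (-58u^3 - 426u^2 - 1646u - 2910)
  -4u^4 - 36u^3 - 204u^2 - 556u - 960 = ((2/29)u + 96/841)(-58u^3 - 426u^2 - 1646u - 2910) + (-(35200/841)u^2 - (140800/841)u - 528000/841)
  -58u^3 - 426u^2 - 1646u - 2910 = ((24389/17600)u + 81577/17600)(-(35200/841)u^2 - (140800/841)u - 528000/841) + (0)
Last nonzero remainder: -(35200/841)u^2 - (140800/841)u - 528000/841. Dividing through by -35200/841 gives the monic gcd u^2 + 4u + 15.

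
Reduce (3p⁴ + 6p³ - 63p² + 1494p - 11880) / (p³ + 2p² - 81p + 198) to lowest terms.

(3p² - 9p + 180)/(p - 3)

Repeated division with remainder:
  3p⁴ + 6p³ - 63p² + 1494p - 11880 = (3p)(p³ + 2p² - 81p + 198) + (180p² + 900p - 11880)
  p³ + 2p² - 81p + 198 = ((1/180)p - 1/60)(180p² + 900p - 11880) + (0)
Last nonzero remainder: 180p² + 900p - 11880. Dividing through by 180 gives the monic gcd p² + 5p - 66.
Cancel p² + 5p - 66 from numerator and denominator to get the reduced form.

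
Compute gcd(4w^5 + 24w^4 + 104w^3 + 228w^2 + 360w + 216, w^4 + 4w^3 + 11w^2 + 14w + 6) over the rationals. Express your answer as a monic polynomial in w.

w^3 + 3w^2 + 8w + 6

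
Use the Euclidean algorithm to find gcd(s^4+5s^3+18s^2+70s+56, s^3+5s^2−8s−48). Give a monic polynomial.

Euclidean algorithm in ℚ[s]:
  s^4+5s^3+18s^2+70s+56 = (s)(s^3+5s^2−8s−48) + (26s^2+118s+56)
  s^3+5s^2−8s−48 = ((1/26)s+3/169)(26s^2+118s+56) + (−(2070/169)s−8280/169)
  26s^2+118s+56 = (−(2197/1035)s−1183/1035)(−(2070/169)s−8280/169) + (0)
Last nonzero remainder: −(2070/169)s−8280/169. Dividing through by −2070/169 gives the monic gcd s+4.

s+4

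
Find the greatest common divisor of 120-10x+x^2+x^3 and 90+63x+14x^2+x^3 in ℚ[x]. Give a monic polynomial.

6+x

Apply the Euclidean algorithm:
  x^3+x^2-10x+120 = (x^3+14x^2+63x+90) + (-13x^2-73x+30)
  x^3+14x^2+63x+90 = (-(1/13)x-109/169)(-13x^2-73x+30) + ((3080/169)x+18480/169)
  -13x^2-73x+30 = (-(2197/3080)x+169/616)((3080/169)x+18480/169) + (0)
Last nonzero remainder: (3080/169)x+18480/169. Dividing through by 3080/169 gives the monic gcd x+6.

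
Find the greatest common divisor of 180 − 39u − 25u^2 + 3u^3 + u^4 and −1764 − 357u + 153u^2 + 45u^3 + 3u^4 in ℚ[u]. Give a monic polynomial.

Apply the Euclidean algorithm:
  u^4 + 3u^3 − 25u^2 − 39u + 180 = (1/3)(3u^4 + 45u^3 + 153u^2 − 357u − 1764) + (−12u^3 − 76u^2 + 80u + 768)
  3u^4 + 45u^3 + 153u^2 − 357u − 1764 = (−(1/4)u − 13/6)(−12u^3 − 76u^2 + 80u + 768) + ((25/3)u^2 + (25/3)u − 100)
  −12u^3 − 76u^2 + 80u + 768 = (−(36/25)u − 192/25)((25/3)u^2 + (25/3)u − 100) + (0)
Last nonzero remainder: (25/3)u^2 + (25/3)u − 100. Dividing through by 25/3 gives the monic gcd u^2 + u − 12.

−12 + u + u^2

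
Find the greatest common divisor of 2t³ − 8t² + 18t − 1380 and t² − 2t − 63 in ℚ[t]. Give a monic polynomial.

1

Repeated division with remainder:
  2t³ − 8t² + 18t − 1380 = (2t − 4)(t² − 2t − 63) + (136t − 1632)
  t² − 2t − 63 = ((1/136)t + 5/68)(136t − 1632) + (57)
  136t − 1632 = ((136/57)t − 544/19)(57) + (0)
The last nonzero remainder is the constant 57, so the polynomials are coprime and gcd = 1.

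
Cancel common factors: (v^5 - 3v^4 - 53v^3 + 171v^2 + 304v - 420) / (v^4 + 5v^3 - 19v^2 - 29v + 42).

(v^2 - 11v + 30)/(v - 3)

Euclidean algorithm in ℚ[v]:
  v^5 - 3v^4 - 53v^3 + 171v^2 + 304v - 420 = (v - 8)(v^4 + 5v^3 - 19v^2 - 29v + 42) + (6v^3 + 48v^2 + 30v - 84)
  v^4 + 5v^3 - 19v^2 - 29v + 42 = ((1/6)v - 1/2)(6v^3 + 48v^2 + 30v - 84) + (0)
Last nonzero remainder: 6v^3 + 48v^2 + 30v - 84. Dividing through by 6 gives the monic gcd v^3 + 8v^2 + 5v - 14.
Cancel v^3 + 8v^2 + 5v - 14 from numerator and denominator to get the reduced form.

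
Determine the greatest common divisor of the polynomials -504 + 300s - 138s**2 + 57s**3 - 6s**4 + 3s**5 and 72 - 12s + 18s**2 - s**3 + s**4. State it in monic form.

6 - s + s**2

By polynomial division,
  3s**5 - 6s**4 + 57s**3 - 138s**2 + 300s - 504 = (3s - 3)(s**4 - s**3 + 18s**2 - 12s + 72) + (-48s**2 + 48s - 288)
  s**4 - s**3 + 18s**2 - 12s + 72 = (-(1/48)s**2 - 1/4)(-48s**2 + 48s - 288) + (0)
Last nonzero remainder: -48s**2 + 48s - 288. Dividing through by -48 gives the monic gcd s**2 - s + 6.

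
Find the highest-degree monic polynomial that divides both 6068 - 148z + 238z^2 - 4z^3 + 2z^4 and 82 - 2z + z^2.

82 - 2z + z^2

By polynomial division,
  2z^4 - 4z^3 + 238z^2 - 148z + 6068 = (2z^2 + 74)(z^2 - 2z + 82) + (0)
The last nonzero remainder z^2 - 2z + 82 is already monic.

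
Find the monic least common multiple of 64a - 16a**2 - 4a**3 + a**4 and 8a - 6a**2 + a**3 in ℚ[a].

-128a + 96a**2 - 8a**3 - 6a**4 + a**5

Apply the Euclidean algorithm:
  a**4 - 4a**3 - 16a**2 + 64a = (a + 2)(a**3 - 6a**2 + 8a) + (-12a**2 + 48a)
  a**3 - 6a**2 + 8a = (-(1/12)a + 1/6)(-12a**2 + 48a) + (0)
Last nonzero remainder: -12a**2 + 48a. Dividing through by -12 gives the monic gcd a**2 - 4a.
Then lcm(f, g) = f·g / gcd(f, g); expanding and making the result monic gives the answer.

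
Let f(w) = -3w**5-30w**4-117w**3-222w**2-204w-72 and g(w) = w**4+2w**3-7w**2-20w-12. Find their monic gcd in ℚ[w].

w**3+5w**2+8w+4

Repeated division with remainder:
  -3w**5-30w**4-117w**3-222w**2-204w-72 = (-3w-24)(w**4+2w**3-7w**2-20w-12) + (-90w**3-450w**2-720w-360)
  w**4+2w**3-7w**2-20w-12 = (-(1/90)w+1/30)(-90w**3-450w**2-720w-360) + (0)
Last nonzero remainder: -90w**3-450w**2-720w-360. Dividing through by -90 gives the monic gcd w**3+5w**2+8w+4.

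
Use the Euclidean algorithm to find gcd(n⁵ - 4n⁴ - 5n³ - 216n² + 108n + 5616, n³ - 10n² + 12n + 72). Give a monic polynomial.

n² - 12n + 36

Repeated division with remainder:
  n⁵ - 4n⁴ - 5n³ - 216n² + 108n + 5616 = (n² + 6n + 43)(n³ - 10n² + 12n + 72) + (70n² - 840n + 2520)
  n³ - 10n² + 12n + 72 = ((1/70)n + 1/35)(70n² - 840n + 2520) + (0)
Last nonzero remainder: 70n² - 840n + 2520. Dividing through by 70 gives the monic gcd n² - 12n + 36.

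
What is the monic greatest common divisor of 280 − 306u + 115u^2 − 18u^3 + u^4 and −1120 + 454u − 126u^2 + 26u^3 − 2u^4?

35 − 12u + u^2

Euclidean algorithm in ℚ[u]:
  u^4 − 18u^3 + 115u^2 − 306u + 280 = (−1/2)(−2u^4 + 26u^3 − 126u^2 + 454u − 1120) + (−5u^3 + 52u^2 − 79u − 280)
  −2u^4 + 26u^3 − 126u^2 + 454u − 1120 = ((2/5)u − 26/25)(−5u^3 + 52u^2 − 79u − 280) + (−(1008/25)u^2 + (12096/25)u − 7056/5)
  −5u^3 + 52u^2 − 79u − 280 = ((125/1008)u + 25/126)(−(1008/25)u^2 + (12096/25)u − 7056/5) + (0)
Last nonzero remainder: −(1008/25)u^2 + (12096/25)u − 7056/5. Dividing through by −1008/25 gives the monic gcd u^2 − 12u + 35.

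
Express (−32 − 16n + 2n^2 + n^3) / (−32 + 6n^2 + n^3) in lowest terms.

(−8 − 2n + n^2)/(−8 + 2n + n^2)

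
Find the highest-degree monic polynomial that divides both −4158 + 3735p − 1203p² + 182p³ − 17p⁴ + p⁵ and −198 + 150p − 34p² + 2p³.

9 − 6p + p²

Euclidean algorithm in ℚ[p]:
  p⁵ − 17p⁴ + 182p³ − 1203p² + 3735p − 4158 = ((1/2)p² + 107/2)(2p³ − 34p² + 150p − 198) + (715p² − 4290p + 6435)
  2p³ − 34p² + 150p − 198 = ((2/715)p − 2/65)(715p² − 4290p + 6435) + (0)
Last nonzero remainder: 715p² − 4290p + 6435. Dividing through by 715 gives the monic gcd p² − 6p + 9.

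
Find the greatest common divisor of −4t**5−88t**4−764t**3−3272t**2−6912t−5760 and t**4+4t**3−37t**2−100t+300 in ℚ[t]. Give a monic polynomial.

Euclidean algorithm in ℚ[t]:
  −4t**5−88t**4−764t**3−3272t**2−6912t−5760 = (−4t−72)(t**4+4t**3−37t**2−100t+300) + (−624t**3−6336t**2−12912t+15840)
  t**4+4t**3−37t**2−100t+300 = (−(1/624)t+5/507)(−624t**3−6336t**2−12912t+15840) + ((810/169)t**2+(8910/169)t+24300/169)
  −624t**3−6336t**2−12912t+15840 = (−(17576/135)t+14872/135)((810/169)t**2+(8910/169)t+24300/169) + (0)
Last nonzero remainder: (810/169)t**2+(8910/169)t+24300/169. Dividing through by 810/169 gives the monic gcd t**2+11t+30.

t**2+11t+30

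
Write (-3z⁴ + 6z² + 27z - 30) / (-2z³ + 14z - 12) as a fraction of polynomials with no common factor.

Apply the Euclidean algorithm:
  -3z⁴ + 6z² + 27z - 30 = ((3/2)z)(-2z³ + 14z - 12) + (-15z² + 45z - 30)
  -2z³ + 14z - 12 = ((2/15)z + 2/5)(-15z² + 45z - 30) + (0)
Last nonzero remainder: -15z² + 45z - 30. Dividing through by -15 gives the monic gcd z² - 3z + 2.
Cancel z² - 3z + 2 from numerator and denominator to get the reduced form.

(3z² + 9z + 15)/(2z + 6)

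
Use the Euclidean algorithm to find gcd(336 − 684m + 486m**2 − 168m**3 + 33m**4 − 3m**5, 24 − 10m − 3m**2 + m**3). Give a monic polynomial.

8 − 6m + m**2

Repeated division with remainder:
  −3m**5 + 33m**4 − 168m**3 + 486m**2 − 684m + 336 = (−3m**2 + 24m − 126)(m**3 − 3m**2 − 10m + 24) + (420m**2 − 2520m + 3360)
  m**3 − 3m**2 − 10m + 24 = ((1/420)m + 1/140)(420m**2 − 2520m + 3360) + (0)
Last nonzero remainder: 420m**2 − 2520m + 3360. Dividing through by 420 gives the monic gcd m**2 − 6m + 8.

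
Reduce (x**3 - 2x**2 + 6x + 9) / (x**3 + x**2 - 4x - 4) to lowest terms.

(x**2 - 3x + 9)/(x**2 - 4)

Apply the Euclidean algorithm:
  x**3 - 2x**2 + 6x + 9 = (x**3 + x**2 - 4x - 4) + (-3x**2 + 10x + 13)
  x**3 + x**2 - 4x - 4 = (-(1/3)x - 13/9)(-3x**2 + 10x + 13) + ((133/9)x + 133/9)
  -3x**2 + 10x + 13 = (-(27/133)x + 117/133)((133/9)x + 133/9) + (0)
Last nonzero remainder: (133/9)x + 133/9. Dividing through by 133/9 gives the monic gcd x + 1.
Cancel x + 1 from numerator and denominator to get the reduced form.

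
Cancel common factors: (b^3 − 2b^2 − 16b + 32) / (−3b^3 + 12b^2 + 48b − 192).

Repeated division with remainder:
  b^3 − 2b^2 − 16b + 32 = (−1/3)(−3b^3 + 12b^2 + 48b − 192) + (2b^2 − 32)
  −3b^3 + 12b^2 + 48b − 192 = (−(3/2)b + 6)(2b^2 − 32) + (0)
Last nonzero remainder: 2b^2 − 32. Dividing through by 2 gives the monic gcd b^2 − 16.
Cancel b^2 − 16 from numerator and denominator to get the reduced form.

(−b + 2)/(3b − 12)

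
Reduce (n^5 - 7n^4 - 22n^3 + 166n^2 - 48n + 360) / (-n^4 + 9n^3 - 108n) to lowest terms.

Repeated division with remainder:
  n^5 - 7n^4 - 22n^3 + 166n^2 - 48n + 360 = (-n - 2)(-n^4 + 9n^3 - 108n) + (-4n^3 + 58n^2 - 264n + 360)
  -n^4 + 9n^3 - 108n = ((1/4)n + 11/8)(-4n^3 + 58n^2 - 264n + 360) + (-(55/4)n^2 + 165n - 495)
  -4n^3 + 58n^2 - 264n + 360 = ((16/55)n - 8/11)(-(55/4)n^2 + 165n - 495) + (0)
Last nonzero remainder: -(55/4)n^2 + 165n - 495. Dividing through by -55/4 gives the monic gcd n^2 - 12n + 36.
Cancel n^2 - 12n + 36 from numerator and denominator to get the reduced form.

(-n^3 - 5n^2 - 2n - 10)/(n^2 + 3n)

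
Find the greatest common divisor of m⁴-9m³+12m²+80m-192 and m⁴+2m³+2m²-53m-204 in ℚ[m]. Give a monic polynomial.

Apply the Euclidean algorithm:
  m⁴-9m³+12m²+80m-192 = (m⁴+2m³+2m²-53m-204) + (-11m³+10m²+133m+12)
  m⁴+2m³+2m²-53m-204 = (-(1/11)m-32/121)(-11m³+10m²+133m+12) + ((2025/121)m²-(2025/121)m-24300/121)
  -11m³+10m²+133m+12 = (-(1331/2025)m-121/2025)((2025/121)m²-(2025/121)m-24300/121) + (0)
Last nonzero remainder: (2025/121)m²-(2025/121)m-24300/121. Dividing through by 2025/121 gives the monic gcd m²-m-12.

m²-m-12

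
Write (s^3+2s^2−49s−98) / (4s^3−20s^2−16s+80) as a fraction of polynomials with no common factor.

By polynomial division,
  s^3+2s^2−49s−98 = (1/4)(4s^3−20s^2−16s+80) + (7s^2−45s−118)
  4s^3−20s^2−16s+80 = ((4/7)s+40/49)(7s^2−45s−118) + ((4320/49)s+8640/49)
  7s^2−45s−118 = ((343/4320)s−2891/4320)((4320/49)s+8640/49) + (0)
Last nonzero remainder: (4320/49)s+8640/49. Dividing through by 4320/49 gives the monic gcd s+2.
Cancel s+2 from numerator and denominator to get the reduced form.

(s^2−49)/(4s^2−28s+40)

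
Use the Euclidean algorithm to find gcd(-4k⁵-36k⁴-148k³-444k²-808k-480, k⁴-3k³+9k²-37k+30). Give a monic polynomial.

k²+k+10

Euclidean algorithm in ℚ[k]:
  -4k⁵-36k⁴-148k³-444k²-808k-480 = (-4k-48)(k⁴-3k³+9k²-37k+30) + (-256k³-160k²-2464k+960)
  k⁴-3k³+9k²-37k+30 = (-(1/256)k+29/2048)(-256k³-160k²-2464k+960) + ((105/64)k²+(105/64)k+525/32)
  -256k³-160k²-2464k+960 = (-(16384/105)k+2048/35)((105/64)k²+(105/64)k+525/32) + (0)
Last nonzero remainder: (105/64)k²+(105/64)k+525/32. Dividing through by 105/64 gives the monic gcd k²+k+10.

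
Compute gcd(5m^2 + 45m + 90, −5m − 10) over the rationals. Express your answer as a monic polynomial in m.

1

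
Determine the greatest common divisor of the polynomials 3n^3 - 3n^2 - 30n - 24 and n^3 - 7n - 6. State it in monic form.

n^2 + 3n + 2

Euclidean algorithm in ℚ[n]:
  3n^3 - 3n^2 - 30n - 24 = (3)(n^3 - 7n - 6) + (-3n^2 - 9n - 6)
  n^3 - 7n - 6 = (-(1/3)n + 1)(-3n^2 - 9n - 6) + (0)
Last nonzero remainder: -3n^2 - 9n - 6. Dividing through by -3 gives the monic gcd n^2 + 3n + 2.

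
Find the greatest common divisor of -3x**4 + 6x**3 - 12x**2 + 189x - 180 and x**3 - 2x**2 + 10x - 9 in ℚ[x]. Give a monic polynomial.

x - 1

Apply the Euclidean algorithm:
  -3x**4 + 6x**3 - 12x**2 + 189x - 180 = (-3x)(x**3 - 2x**2 + 10x - 9) + (18x**2 + 162x - 180)
  x**3 - 2x**2 + 10x - 9 = ((1/18)x - 11/18)(18x**2 + 162x - 180) + (119x - 119)
  18x**2 + 162x - 180 = ((18/119)x + 180/119)(119x - 119) + (0)
Last nonzero remainder: 119x - 119. Dividing through by 119 gives the monic gcd x - 1.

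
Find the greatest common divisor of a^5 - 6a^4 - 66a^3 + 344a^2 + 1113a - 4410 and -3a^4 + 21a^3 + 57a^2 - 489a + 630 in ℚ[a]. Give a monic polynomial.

Euclidean algorithm in ℚ[a]:
  a^5 - 6a^4 - 66a^3 + 344a^2 + 1113a - 4410 = (-(1/3)a - 1/3)(-3a^4 + 21a^3 + 57a^2 - 489a + 630) + (-40a^3 + 200a^2 + 1160a - 4200)
  -3a^4 + 21a^3 + 57a^2 - 489a + 630 = ((3/40)a - 3/20)(-40a^3 + 200a^2 + 1160a - 4200) + (0)
Last nonzero remainder: -40a^3 + 200a^2 + 1160a - 4200. Dividing through by -40 gives the monic gcd a^3 - 5a^2 - 29a + 105.

a^3 - 5a^2 - 29a + 105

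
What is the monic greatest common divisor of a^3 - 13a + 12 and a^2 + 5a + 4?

a + 4

Apply the Euclidean algorithm:
  a^3 - 13a + 12 = (a - 5)(a^2 + 5a + 4) + (8a + 32)
  a^2 + 5a + 4 = ((1/8)a + 1/8)(8a + 32) + (0)
Last nonzero remainder: 8a + 32. Dividing through by 8 gives the monic gcd a + 4.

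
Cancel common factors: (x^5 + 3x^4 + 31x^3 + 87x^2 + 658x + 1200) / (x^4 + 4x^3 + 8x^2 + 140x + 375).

(x^3 + 7x^2 + 34x + 48)/(x^2 + 8x + 15)

Repeated division with remainder:
  x^5 + 3x^4 + 31x^3 + 87x^2 + 658x + 1200 = (x − 1)(x^4 + 4x^3 + 8x^2 + 140x + 375) + (27x^3 − 45x^2 + 423x + 1575)
  x^4 + 4x^3 + 8x^2 + 140x + 375 = ((1/27)x + 17/81)(27x^3 − 45x^2 + 423x + 1575) + ((16/9)x^2 − (64/9)x + 400/9)
  27x^3 − 45x^2 + 423x + 1575 = ((243/16)x + 567/16)((16/9)x^2 − (64/9)x + 400/9) + (0)
Last nonzero remainder: (16/9)x^2 − (64/9)x + 400/9. Dividing through by 16/9 gives the monic gcd x^2 − 4x + 25.
Cancel x^2 − 4x + 25 from numerator and denominator to get the reduced form.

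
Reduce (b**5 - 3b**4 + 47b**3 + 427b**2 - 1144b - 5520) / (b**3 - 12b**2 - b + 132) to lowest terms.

By polynomial division,
  b**5 - 3b**4 + 47b**3 + 427b**2 - 1144b - 5520 = (b**2 + 9b + 156)(b**3 - 12b**2 - b + 132) + (2176b**2 - 2176b - 26112)
  b**3 - 12b**2 - b + 132 = ((1/2176)b - 11/2176)(2176b**2 - 2176b - 26112) + (0)
Last nonzero remainder: 2176b**2 - 2176b - 26112. Dividing through by 2176 gives the monic gcd b**2 - b - 12.
Cancel b**2 - b - 12 from numerator and denominator to get the reduced form.

(b**3 - 2b**2 + 57b + 460)/(b - 11)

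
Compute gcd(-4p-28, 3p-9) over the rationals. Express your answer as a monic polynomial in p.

1

Repeated division with remainder:
  -4p-28 = (-4/3)(3p-9) + (-40)
  3p-9 = (-(3/40)p+9/40)(-40) + (0)
The last nonzero remainder is the constant -40, so the polynomials are coprime and gcd = 1.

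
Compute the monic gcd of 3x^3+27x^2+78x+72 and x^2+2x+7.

Euclidean algorithm in ℚ[x]:
  3x^3+27x^2+78x+72 = (3x+21)(x^2+2x+7) + (15x−75)
  x^2+2x+7 = ((1/15)x+7/15)(15x−75) + (42)
  15x−75 = ((5/14)x−25/14)(42) + (0)
The last nonzero remainder is the constant 42, so the polynomials are coprime and gcd = 1.

1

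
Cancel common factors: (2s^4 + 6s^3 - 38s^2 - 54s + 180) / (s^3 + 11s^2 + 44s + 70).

(2s^3 - 4s^2 - 18s + 36)/(s^2 + 6s + 14)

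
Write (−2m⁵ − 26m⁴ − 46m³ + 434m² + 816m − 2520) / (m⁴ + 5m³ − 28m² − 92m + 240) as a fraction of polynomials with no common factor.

Repeated division with remainder:
  −2m⁵ − 26m⁴ − 46m³ + 434m² + 816m − 2520 = (−2m − 16)(m⁴ + 5m³ − 28m² − 92m + 240) + (−22m³ − 198m² − 176m + 1320)
  m⁴ + 5m³ − 28m² − 92m + 240 = (−(1/22)m + 2/11)(−22m³ − 198m² − 176m + 1320) + (0)
Last nonzero remainder: −22m³ − 198m² − 176m + 1320. Dividing through by −22 gives the monic gcd m³ + 9m² + 8m − 60.
Cancel m³ + 9m² + 8m − 60 from numerator and denominator to get the reduced form.

(−2m² − 8m + 42)/(m − 4)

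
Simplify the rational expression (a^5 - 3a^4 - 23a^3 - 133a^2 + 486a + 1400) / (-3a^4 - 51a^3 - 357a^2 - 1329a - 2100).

Apply the Euclidean algorithm:
  a^5 - 3a^4 - 23a^3 - 133a^2 + 486a + 1400 = (-(1/3)a + 20/3)(-3a^4 - 51a^3 - 357a^2 - 1329a - 2100) + (198a^3 + 1804a^2 + 8646a + 15400)
  -3a^4 - 51a^3 - 357a^2 - 1329a - 2100 = (-(1/66)a - 71/594)(198a^3 + 1804a^2 + 8646a + 15400) + (-(280/27)a^2 - (560/9)a - 7000/27)
  198a^3 + 1804a^2 + 8646a + 15400 = (-(2673/140)a - 297/5)(-(280/27)a^2 - (560/9)a - 7000/27) + (0)
Last nonzero remainder: -(280/27)a^2 - (560/9)a - 7000/27. Dividing through by -280/27 gives the monic gcd a^2 + 6a + 25.
Cancel a^2 + 6a + 25 from numerator and denominator to get the reduced form.

(-a^3 + 9a^2 - 6a - 56)/(3a^2 + 33a + 84)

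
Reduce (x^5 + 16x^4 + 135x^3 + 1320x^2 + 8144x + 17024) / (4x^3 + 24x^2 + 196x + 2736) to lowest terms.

Apply the Euclidean algorithm:
  x^5 + 16x^4 + 135x^3 + 1320x^2 + 8144x + 17024 = ((1/4)x^2 + (5/2)x + 13/2)(4x^3 + 24x^2 + 196x + 2736) + (-10x^2 + 30x - 760)
  4x^3 + 24x^2 + 196x + 2736 = (-(2/5)x - 18/5)(-10x^2 + 30x - 760) + (0)
Last nonzero remainder: -10x^2 + 30x - 760. Dividing through by -10 gives the monic gcd x^2 - 3x + 76.
Cancel x^2 - 3x + 76 from numerator and denominator to get the reduced form.

(x^3 + 19x^2 + 116x + 224)/(4x + 36)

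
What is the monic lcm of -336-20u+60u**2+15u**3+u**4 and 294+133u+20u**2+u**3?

Repeated division with remainder:
  u**4+15u**3+60u**2-20u-336 = (u-5)(u**3+20u**2+133u+294) + (27u**2+351u+1134)
  u**3+20u**2+133u+294 = ((1/27)u+7/27)(27u**2+351u+1134) + (0)
Last nonzero remainder: 27u**2+351u+1134. Dividing through by 27 gives the monic gcd u**2+13u+42.
Then lcm(f, g) = f·g / gcd(f, g); expanding and making the result monic gives the answer.

-2352-476u+400u**2+165u**3+22u**4+u**5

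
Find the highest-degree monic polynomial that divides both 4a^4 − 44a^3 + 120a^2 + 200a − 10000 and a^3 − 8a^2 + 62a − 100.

a^2 − 6a + 50

Apply the Euclidean algorithm:
  4a^4 − 44a^3 + 120a^2 + 200a − 10000 = (4a − 12)(a^3 − 8a^2 + 62a − 100) + (−224a^2 + 1344a − 11200)
  a^3 − 8a^2 + 62a − 100 = (−(1/224)a + 1/112)(−224a^2 + 1344a − 11200) + (0)
Last nonzero remainder: −224a^2 + 1344a − 11200. Dividing through by −224 gives the monic gcd a^2 − 6a + 50.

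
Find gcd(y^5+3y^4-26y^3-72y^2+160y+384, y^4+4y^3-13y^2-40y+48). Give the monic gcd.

Apply the Euclidean algorithm:
  y^5+3y^4-26y^3-72y^2+160y+384 = (y-1)(y^4+4y^3-13y^2-40y+48) + (-9y^3-45y^2+72y+432)
  y^4+4y^3-13y^2-40y+48 = (-(1/9)y+1/9)(-9y^3-45y^2+72y+432) + (0)
Last nonzero remainder: -9y^3-45y^2+72y+432. Dividing through by -9 gives the monic gcd y^3+5y^2-8y-48.

y^3+5y^2-8y-48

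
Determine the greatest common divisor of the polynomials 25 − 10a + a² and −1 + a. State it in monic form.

Repeated division with remainder:
  a² − 10a + 25 = (a − 9)(a − 1) + (16)
  a − 1 = ((1/16)a − 1/16)(16) + (0)
The last nonzero remainder is the constant 16, so the polynomials are coprime and gcd = 1.

1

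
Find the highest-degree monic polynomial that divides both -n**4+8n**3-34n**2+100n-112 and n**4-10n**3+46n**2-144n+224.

n**3-6n**2+22n-56

Euclidean algorithm in ℚ[n]:
  -n**4+8n**3-34n**2+100n-112 = (-1)(n**4-10n**3+46n**2-144n+224) + (-2n**3+12n**2-44n+112)
  n**4-10n**3+46n**2-144n+224 = (-(1/2)n+2)(-2n**3+12n**2-44n+112) + (0)
Last nonzero remainder: -2n**3+12n**2-44n+112. Dividing through by -2 gives the monic gcd n**3-6n**2+22n-56.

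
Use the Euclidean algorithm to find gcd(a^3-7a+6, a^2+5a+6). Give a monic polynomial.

a+3

Apply the Euclidean algorithm:
  a^3-7a+6 = (a-5)(a^2+5a+6) + (12a+36)
  a^2+5a+6 = ((1/12)a+1/6)(12a+36) + (0)
Last nonzero remainder: 12a+36. Dividing through by 12 gives the monic gcd a+3.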